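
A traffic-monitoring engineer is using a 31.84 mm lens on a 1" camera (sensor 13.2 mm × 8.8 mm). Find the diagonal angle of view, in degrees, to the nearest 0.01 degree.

27.98°

Sensor diagonal = √(13.2² + 8.8²) = √251.6800 ≈ 15.8644 mm.
Angle of view α = 2·arctan(d/2f) with d = 15.8644 mm and f = 31.84 mm.
d/2f = 0.24913; arctan(0.24913) ≈ 13.9892°, so α ≈ 27.9783°.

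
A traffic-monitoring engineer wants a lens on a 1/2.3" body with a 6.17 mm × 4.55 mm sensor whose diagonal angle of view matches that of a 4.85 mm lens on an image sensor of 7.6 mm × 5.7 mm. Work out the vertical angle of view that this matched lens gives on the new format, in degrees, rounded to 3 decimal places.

Sensor diagonal = √(7.6² + 5.7²) = √90.2500 ≈ 9.5000 mm.
Sensor diagonal = √(6.17² + 4.55²) = √58.7714 ≈ 7.6663 mm.
Equal diagonal AOV ⇒ f₂ = f₁ · 7.6663/9.5000 = 4.85 × 0.80697 ≈ 3.9138 mm.
Vertical AOV on the new format = 2·arctan(4.55 / (2 × 3.9138)) = 2·arctan(0.58127) ≈ 60.3366°.

60.337°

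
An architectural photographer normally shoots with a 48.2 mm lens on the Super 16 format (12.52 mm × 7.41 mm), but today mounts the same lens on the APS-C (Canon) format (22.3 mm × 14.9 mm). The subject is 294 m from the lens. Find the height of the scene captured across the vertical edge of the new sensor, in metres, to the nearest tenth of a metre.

90.9 m

The focal length stays 48.2 mm; the relevant sensor dimension is now h = 14.9 mm. Object distance dₒ = 294 m = 294000 mm.
Thin-lens field height W = h·(dₒ − f)/f = 14.9 × (294000 − 48.2)/48.2 ≈ 90868.917 mm = 90.8689 m.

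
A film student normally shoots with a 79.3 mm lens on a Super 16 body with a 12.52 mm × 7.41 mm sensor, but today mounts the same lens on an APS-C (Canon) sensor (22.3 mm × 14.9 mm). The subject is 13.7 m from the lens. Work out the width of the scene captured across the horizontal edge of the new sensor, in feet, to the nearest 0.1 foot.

12.6 ft

The focal length stays 79.3 mm; the relevant sensor dimension is now w = 22.3 mm. Object distance dₒ = 13.7 m = 13700 mm.
Thin-lens field width W = w·(dₒ − f)/f = 22.3 × (13700 − 79.3)/79.3 ≈ 3830.285 mm = 3830.285/304.8 ft = 12.5666 ft.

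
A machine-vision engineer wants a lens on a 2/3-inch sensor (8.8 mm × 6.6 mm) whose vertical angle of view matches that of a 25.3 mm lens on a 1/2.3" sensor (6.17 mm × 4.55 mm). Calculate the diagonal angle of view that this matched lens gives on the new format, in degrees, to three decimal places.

Equal vertical AOV ⇒ f₂ = f₁ · 6.6/4.55 = 25.3 × 1.45055 ≈ 36.6989 mm.
Sensor diagonal = √(8.8² + 6.6²) = √121.0000 ≈ 11.0000 mm.
Diagonal AOV on the new format = 2·arctan(11.0000 / (2 × 36.6989)) = 2·arctan(0.14987) ≈ 17.0468°.

17.047°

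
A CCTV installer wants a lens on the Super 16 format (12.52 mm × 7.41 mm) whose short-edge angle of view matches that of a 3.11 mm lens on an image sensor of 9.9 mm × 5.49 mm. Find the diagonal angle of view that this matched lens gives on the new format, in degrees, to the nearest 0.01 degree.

120.03°

Equal short-edge AOV ⇒ f₂ = f₁ · 7.41/5.49 = 3.11 × 1.34973 ≈ 4.1977 mm.
Sensor diagonal = √(12.52² + 7.41²) = √211.6585 ≈ 14.5485 mm.
Diagonal AOV on the new format = 2·arctan(14.5485 / (2 × 4.1977)) = 2·arctan(1.73293) ≈ 120.0252°.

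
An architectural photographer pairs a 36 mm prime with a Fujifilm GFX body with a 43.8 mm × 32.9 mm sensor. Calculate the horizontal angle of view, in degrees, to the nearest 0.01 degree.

62.63°

Angle of view α = 2·arctan(w/2f) with w = 43.8 mm and f = 36 mm.
w/2f = 0.60833; arctan(0.60833) ≈ 31.3135°, so α ≈ 62.6271°.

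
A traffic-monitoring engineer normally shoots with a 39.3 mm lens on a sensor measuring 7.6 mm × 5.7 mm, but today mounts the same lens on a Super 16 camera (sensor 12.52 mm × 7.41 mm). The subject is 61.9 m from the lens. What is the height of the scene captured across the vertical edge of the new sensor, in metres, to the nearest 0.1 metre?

The focal length stays 39.3 mm; the relevant sensor dimension is now h = 7.41 mm. Object distance dₒ = 61.9 m = 61900 mm.
Thin-lens field height W = h·(dₒ − f)/f = 7.41 × (61900 − 39.3)/39.3 ≈ 11663.811 mm = 11.6638 m.

11.7 m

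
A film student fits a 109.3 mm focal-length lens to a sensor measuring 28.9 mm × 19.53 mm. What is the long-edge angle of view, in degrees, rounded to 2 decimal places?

Angle of view α = 2·arctan(w/2f) with w = 28.9 mm and f = 109.3 mm.
w/2f = 0.13220; arctan(0.13220) ≈ 7.5311°, so α ≈ 15.0622°.

15.06°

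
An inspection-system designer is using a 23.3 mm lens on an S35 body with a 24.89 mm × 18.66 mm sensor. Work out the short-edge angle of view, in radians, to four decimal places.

Angle of view α = 2·arctan(h/2f) with h = 18.66 mm and f = 23.3 mm.
h/2f = 0.40043; arctan(0.40043) ≈ 0.3809 rad, so α ≈ 0.7618 rad.

0.7618 rad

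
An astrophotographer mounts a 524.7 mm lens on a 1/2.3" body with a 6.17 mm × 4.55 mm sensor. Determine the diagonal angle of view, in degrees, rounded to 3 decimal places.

Sensor diagonal = √(6.17² + 4.55²) = √58.7714 ≈ 7.6663 mm.
Angle of view α = 2·arctan(d/2f) with d = 7.6663 mm and f = 524.7 mm.
d/2f = 0.00731; arctan(0.00731) ≈ 0.4186°, so α ≈ 0.8371°.

0.837°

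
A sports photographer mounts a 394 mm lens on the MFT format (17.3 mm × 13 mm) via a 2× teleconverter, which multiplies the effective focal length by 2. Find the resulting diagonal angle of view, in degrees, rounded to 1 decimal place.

Effective focal length f = 394 × 2 = 788 mm.
Sensor diagonal = √(17.3² + 13²) = √468.2900 ≈ 21.6400 mm.
α = 2·arctan(21.640 / (2 × 788)) = 2·arctan(0.01373) ≈ 1.5734°.

1.6°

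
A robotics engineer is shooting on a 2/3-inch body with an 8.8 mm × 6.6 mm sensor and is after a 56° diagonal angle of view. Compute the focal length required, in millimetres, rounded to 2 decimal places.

10.34 mm

Sensor diagonal = √(8.8² + 6.6²) = √121.0000 ≈ 11.0000 mm.
From α = 2·arctan(d/2f) we get f = d / (2·tan(α/2)).
With d = 11.0000 mm and α/2 = 28°, tan(α/2) ≈ 0.53171, so f ≈ 11.0000 / 1.06342 ≈ 10.3440 mm.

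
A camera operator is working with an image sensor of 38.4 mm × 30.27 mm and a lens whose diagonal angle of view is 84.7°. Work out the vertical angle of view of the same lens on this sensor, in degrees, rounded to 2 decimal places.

58.87°

Sensor diagonal = √(38.4² + 30.27²) = √2390.8329 ≈ 48.8961 mm.
From the diagonal AOV: f = 48.8961 / (2·tan(42.35°)) = 48.8961 / 1.82305 ≈ 26.8210 mm.
Vertical AOV = 2·arctan(30.27 / (2 × 26.8210)) = 2·arctan(0.56430) ≈ 58.8717°.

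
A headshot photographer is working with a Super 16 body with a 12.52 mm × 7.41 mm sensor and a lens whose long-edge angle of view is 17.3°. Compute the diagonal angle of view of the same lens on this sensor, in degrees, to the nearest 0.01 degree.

20.05°

From the long-edge AOV: f = 12.52 / (2·tan(8.65°)) = 12.52 / 0.30426 ≈ 41.1494 mm.
Sensor diagonal = √(12.52² + 7.41²) = √211.6585 ≈ 14.5485 mm.
Diagonal AOV = 2·arctan(14.5485 / (2 × 41.1494)) = 2·arctan(0.17678) ≈ 20.0499°.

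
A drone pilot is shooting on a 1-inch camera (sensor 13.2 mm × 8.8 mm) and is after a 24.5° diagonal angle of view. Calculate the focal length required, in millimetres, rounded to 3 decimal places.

36.534 mm

Sensor diagonal = √(13.2² + 8.8²) = √251.6800 ≈ 15.8644 mm.
From α = 2·arctan(d/2f) we get f = d / (2·tan(α/2)).
With d = 15.8644 mm and α/2 = 12.25°, tan(α/2) ≈ 0.21712, so f ≈ 15.8644 / 0.43424 ≈ 36.5336 mm.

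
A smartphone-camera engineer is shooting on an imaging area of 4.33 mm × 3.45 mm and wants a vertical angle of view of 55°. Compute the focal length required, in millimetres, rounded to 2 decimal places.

From α = 2·arctan(h/2f) we get f = h / (2·tan(α/2)).
With h = 3.45 mm and α/2 = 27.5°, tan(α/2) ≈ 0.52057, so f ≈ 3.45 / 1.04113 ≈ 3.3137 mm.

3.31 mm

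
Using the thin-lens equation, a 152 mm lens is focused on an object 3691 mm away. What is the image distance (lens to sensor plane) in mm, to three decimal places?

1/dᵢ = 1/f − 1/dₒ = 1/152 − 1/3691 = 0.0063080 mm⁻¹.
dᵢ = 1/0.0063080 ≈ 158.5284 mm.

158.528 mm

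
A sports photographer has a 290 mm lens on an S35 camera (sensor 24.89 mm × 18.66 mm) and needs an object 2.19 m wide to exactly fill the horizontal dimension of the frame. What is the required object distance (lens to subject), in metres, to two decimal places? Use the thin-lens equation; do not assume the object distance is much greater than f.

25.81 m

W: 2.19 m = 2190 mm.
Magnification m = w/W = dᵢ/dₒ; combined with 1/f = 1/dₒ + 1/dᵢ this gives dₒ = f·(1 + W/w).
dₒ = 290 mm × (1 + 2190/24.89) = 290 × 88.9871 ≈ 25806.272 mm = 25.8063 m.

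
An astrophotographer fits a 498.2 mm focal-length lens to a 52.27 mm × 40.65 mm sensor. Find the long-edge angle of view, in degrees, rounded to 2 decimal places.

6.01°

Angle of view α = 2·arctan(w/2f) with w = 52.27 mm and f = 498.2 mm.
w/2f = 0.05246; arctan(0.05246) ≈ 3.0029°, so α ≈ 6.0058°.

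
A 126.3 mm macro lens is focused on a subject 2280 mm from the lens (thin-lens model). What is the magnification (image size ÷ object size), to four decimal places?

0.0586×

Thin lens: 1/f = 1/dₒ + 1/dᵢ → 1/dᵢ = 1/126.3 − 1/2280 = 0.0074791 mm⁻¹, so dᵢ ≈ 133.7066 mm.
Magnification m = dᵢ/dₒ = 133.7066/2280 ≈ 0.05864.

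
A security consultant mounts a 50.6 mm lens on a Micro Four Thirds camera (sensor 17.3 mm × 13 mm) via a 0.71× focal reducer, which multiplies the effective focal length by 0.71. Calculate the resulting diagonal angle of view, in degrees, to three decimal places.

33.522°

Effective focal length f = 50.6 × 0.71 = 35.926 mm.
Sensor diagonal = √(17.3² + 13²) = √468.2900 ≈ 21.6400 mm.
α = 2·arctan(21.640 / (2 × 35.926)) = 2·arctan(0.30117) ≈ 33.5220°.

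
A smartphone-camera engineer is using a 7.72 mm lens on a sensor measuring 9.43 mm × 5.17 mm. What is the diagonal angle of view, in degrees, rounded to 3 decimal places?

Sensor diagonal = √(9.43² + 5.17²) = √115.6538 ≈ 10.7542 mm.
Angle of view α = 2·arctan(d/2f) with d = 10.7542 mm and f = 7.72 mm.
d/2f = 0.69652; arctan(0.69652) ≈ 34.8579°, so α ≈ 69.7159°.

69.716°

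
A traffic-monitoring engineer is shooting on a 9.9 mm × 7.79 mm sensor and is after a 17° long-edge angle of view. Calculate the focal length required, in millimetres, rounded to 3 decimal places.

From α = 2·arctan(w/2f) we get f = w / (2·tan(α/2)).
With w = 9.9 mm and α/2 = 8.5°, tan(α/2) ≈ 0.14945, so f ≈ 9.9 / 0.29890 ≈ 33.1212 mm.

33.121 mm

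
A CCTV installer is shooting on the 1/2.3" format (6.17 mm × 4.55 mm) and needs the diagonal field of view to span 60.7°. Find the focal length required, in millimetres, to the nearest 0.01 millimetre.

Sensor diagonal = √(6.17² + 4.55²) = √58.7714 ≈ 7.6663 mm.
From α = 2·arctan(d/2f) we get f = d / (2·tan(α/2)).
With d = 7.6663 mm and α/2 = 30.35°, tan(α/2) ≈ 0.58552, so f ≈ 7.6663 / 1.17105 ≈ 6.5465 mm.

6.55 mm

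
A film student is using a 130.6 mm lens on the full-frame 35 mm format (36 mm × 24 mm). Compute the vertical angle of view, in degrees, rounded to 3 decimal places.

10.500°

Angle of view α = 2·arctan(h/2f) with h = 24 mm and f = 130.6 mm.
h/2f = 0.09188; arctan(0.09188) ≈ 5.2498°, so α ≈ 10.4996°.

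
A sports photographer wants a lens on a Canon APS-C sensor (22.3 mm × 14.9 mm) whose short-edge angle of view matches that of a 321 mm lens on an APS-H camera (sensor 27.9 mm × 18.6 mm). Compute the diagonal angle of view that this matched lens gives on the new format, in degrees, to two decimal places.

5.97°

Equal short-edge AOV ⇒ f₂ = f₁ · 14.9/18.6 = 321 × 0.80108 ≈ 257.1452 mm.
Sensor diagonal = √(22.3² + 14.9²) = √719.3000 ≈ 26.8198 mm.
Diagonal AOV on the new format = 2·arctan(26.8198 / (2 × 257.1452)) = 2·arctan(0.05215) ≈ 5.9704°.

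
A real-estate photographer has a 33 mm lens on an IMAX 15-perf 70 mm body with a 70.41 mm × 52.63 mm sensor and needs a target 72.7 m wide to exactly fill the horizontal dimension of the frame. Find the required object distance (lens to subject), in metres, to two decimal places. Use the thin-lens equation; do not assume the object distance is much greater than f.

W: 72.7 m = 72700 mm.
Magnification m = w/W = dᵢ/dₒ; combined with 1/f = 1/dₒ + 1/dᵢ this gives dₒ = f·(1 + W/w).
dₒ = 33 mm × (1 + 72700/70.41) = 33 × 1033.5238 ≈ 34106.285 mm = 34.1063 m.

34.11 m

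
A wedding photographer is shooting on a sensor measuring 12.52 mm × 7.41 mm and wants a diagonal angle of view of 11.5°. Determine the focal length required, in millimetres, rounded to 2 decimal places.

72.24 mm

Sensor diagonal = √(12.52² + 7.41²) = √211.6585 ≈ 14.5485 mm.
From α = 2·arctan(d/2f) we get f = d / (2·tan(α/2)).
With d = 14.5485 mm and α/2 = 5.75°, tan(α/2) ≈ 0.10069, so f ≈ 14.5485 / 0.20139 ≈ 72.2406 mm.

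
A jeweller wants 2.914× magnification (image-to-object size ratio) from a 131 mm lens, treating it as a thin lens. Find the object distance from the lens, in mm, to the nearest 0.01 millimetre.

With m = dᵢ/dₒ and 1/f = 1/dₒ + 1/dᵢ, substituting dᵢ = m·dₒ gives 1/f = (1 + 1/m)/dₒ, hence dₒ = f·(1 + 1/m).
dₒ = 131 × (1 + 1/2.914) = 131 × 1.34317 ≈ 175.955 mm.

175.96 mm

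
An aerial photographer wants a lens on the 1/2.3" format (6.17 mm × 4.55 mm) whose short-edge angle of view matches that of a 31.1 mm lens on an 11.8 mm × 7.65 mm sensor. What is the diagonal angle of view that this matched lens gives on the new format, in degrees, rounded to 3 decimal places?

23.415°

Equal short-edge AOV ⇒ f₂ = f₁ · 4.55/7.65 = 31.1 × 0.59477 ≈ 18.4974 mm.
Sensor diagonal = √(6.17² + 4.55²) = √58.7714 ≈ 7.6663 mm.
Diagonal AOV on the new format = 2·arctan(7.6663 / (2 × 18.4974)) = 2·arctan(0.20723) ≈ 23.4149°.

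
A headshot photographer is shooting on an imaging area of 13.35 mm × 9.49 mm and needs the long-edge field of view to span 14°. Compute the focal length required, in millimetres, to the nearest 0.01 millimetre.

54.36 mm

From α = 2·arctan(w/2f) we get f = w / (2·tan(α/2)).
With w = 13.35 mm and α/2 = 7°, tan(α/2) ≈ 0.12278, so f ≈ 13.35 / 0.24557 ≈ 54.3635 mm.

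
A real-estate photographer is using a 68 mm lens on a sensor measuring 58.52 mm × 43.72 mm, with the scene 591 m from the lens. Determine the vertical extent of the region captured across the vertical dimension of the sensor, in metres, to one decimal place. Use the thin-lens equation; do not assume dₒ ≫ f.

dₒ: 591 m = 591000 mm.
Similar triangles through the lens centre give W/dₒ = h/dᵢ; with 1/f = 1/dₒ + 1/dᵢ this gives W = h·(dₒ − f)/f.
W = 43.72 mm × (591000 − 68) / 68 = 43.72 × 8690.1765 ≈ 379934.515 mm = 379.935 m.

379.9 m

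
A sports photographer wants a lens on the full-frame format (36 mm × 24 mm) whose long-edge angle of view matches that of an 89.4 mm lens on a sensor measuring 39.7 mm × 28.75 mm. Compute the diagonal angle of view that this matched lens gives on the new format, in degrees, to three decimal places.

Equal long-edge AOV ⇒ f₂ = f₁ · 36/39.7 = 89.4 × 0.90680 ≈ 81.0680 mm.
Sensor diagonal = √(36² + 24²) = √1872.0000 ≈ 43.2666 mm.
Diagonal AOV on the new format = 2·arctan(43.2666 / (2 × 81.0680)) = 2·arctan(0.26685) ≈ 29.8829°.

29.883°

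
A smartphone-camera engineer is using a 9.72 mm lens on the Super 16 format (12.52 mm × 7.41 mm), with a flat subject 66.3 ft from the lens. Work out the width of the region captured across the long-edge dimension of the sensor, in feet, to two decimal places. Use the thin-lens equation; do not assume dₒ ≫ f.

dₒ: 66.3 ft × 304.8 mm/ft = 20208.24 mm.
Similar triangles through the lens centre give W/dₒ = w/dᵢ; with 1/f = 1/dₒ + 1/dᵢ this gives W = w·(dₒ − f)/f.
W = 12.52 mm × (20208.2 − 9.72) / 9.72 = 12.52 × 2078.0370 ≈ 26017.023 mm = 26017.023/304.8 ft = 85.3577 ft.

85.36 ft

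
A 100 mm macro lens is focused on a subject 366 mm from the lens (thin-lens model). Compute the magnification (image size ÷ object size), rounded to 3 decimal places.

0.376×

Thin lens: 1/f = 1/dₒ + 1/dᵢ → 1/dᵢ = 1/100 − 1/366 = 0.0072678 mm⁻¹, so dᵢ ≈ 137.5940 mm.
Magnification m = dᵢ/dₒ = 137.5940/366 ≈ 0.37594.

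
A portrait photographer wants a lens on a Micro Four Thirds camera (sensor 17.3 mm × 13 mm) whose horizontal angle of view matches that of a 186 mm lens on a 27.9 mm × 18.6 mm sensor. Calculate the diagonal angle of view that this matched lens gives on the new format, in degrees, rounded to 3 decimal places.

Equal horizontal AOV ⇒ f₂ = f₁ · 17.3/27.9 = 186 × 0.62007 ≈ 115.3333 mm.
Sensor diagonal = √(17.3² + 13²) = √468.2900 ≈ 21.6400 mm.
Diagonal AOV on the new format = 2·arctan(21.6400 / (2 × 115.3333)) = 2·arctan(0.09382) ≈ 10.7190°.

10.719°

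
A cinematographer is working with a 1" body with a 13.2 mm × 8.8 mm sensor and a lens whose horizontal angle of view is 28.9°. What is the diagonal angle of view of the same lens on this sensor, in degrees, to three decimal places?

34.416°

From the horizontal AOV: f = 13.2 / (2·tan(14.45°)) = 13.2 / 0.51537 ≈ 25.6125 mm.
Sensor diagonal = √(13.2² + 8.8²) = √251.6800 ≈ 15.8644 mm.
Diagonal AOV = 2·arctan(15.8644 / (2 × 25.6125)) = 2·arctan(0.30970) ≈ 34.4156°.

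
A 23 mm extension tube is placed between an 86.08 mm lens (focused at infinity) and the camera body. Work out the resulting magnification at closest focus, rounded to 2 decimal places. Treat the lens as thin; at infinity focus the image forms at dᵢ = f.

The tube moves the image plane from f to f + e, so dᵢ = 86.08 + 23 = 109.08 mm. Focus is achieved when 1/f = 1/dₒ + 1/dᵢ, giving dₒ = 1/(1/f − 1/(f+e)).
Magnification m = dᵢ/dₒ = (f+e)·(1/f − 1/(f+e)) = e/f = 23/86.08 ≈ 0.2672.

0.27×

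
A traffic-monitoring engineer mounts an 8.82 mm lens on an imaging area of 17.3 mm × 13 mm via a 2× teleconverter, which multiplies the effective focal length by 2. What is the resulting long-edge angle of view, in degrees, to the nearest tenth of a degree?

52.2°

Effective focal length f = 8.82 × 2 = 17.64 mm.
α = 2·arctan(17.3 / (2 × 17.64)) = 2·arctan(0.49036) ≈ 52.2432°.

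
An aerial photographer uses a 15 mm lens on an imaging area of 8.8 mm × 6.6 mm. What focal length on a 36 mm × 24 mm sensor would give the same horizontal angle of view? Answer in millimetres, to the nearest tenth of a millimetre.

61.4 mm

Equal angle of view means equal width/f ratio, so f₂ = f₁ · (width₂/width₁) = 15 × 36/8.8.
f₂ = 15 × 4.09091 ≈ 61.364 mm.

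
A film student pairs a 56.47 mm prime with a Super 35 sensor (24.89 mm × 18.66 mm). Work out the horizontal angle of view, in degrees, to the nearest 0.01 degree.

24.86°

Angle of view α = 2·arctan(w/2f) with w = 24.89 mm and f = 56.47 mm.
w/2f = 0.22038; arctan(0.22038) ≈ 12.4283°, so α ≈ 24.8566°.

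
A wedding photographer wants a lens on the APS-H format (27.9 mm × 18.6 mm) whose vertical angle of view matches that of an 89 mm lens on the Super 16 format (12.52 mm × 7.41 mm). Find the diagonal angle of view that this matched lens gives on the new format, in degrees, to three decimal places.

8.584°

Equal vertical AOV ⇒ f₂ = f₁ · 18.6/7.41 = 89 × 2.51012 ≈ 223.4008 mm.
Sensor diagonal = √(27.9² + 18.6²) = √1124.3700 ≈ 33.5316 mm.
Diagonal AOV on the new format = 2·arctan(33.5316 / (2 × 223.4008)) = 2·arctan(0.07505) ≈ 8.5838°.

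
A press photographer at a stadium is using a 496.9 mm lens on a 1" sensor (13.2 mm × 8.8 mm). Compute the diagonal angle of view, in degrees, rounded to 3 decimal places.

Sensor diagonal = √(13.2² + 8.8²) = √251.6800 ≈ 15.8644 mm.
Angle of view α = 2·arctan(d/2f) with d = 15.8644 mm and f = 496.9 mm.
d/2f = 0.01596; arctan(0.01596) ≈ 0.9146°, so α ≈ 1.8291°.

1.829°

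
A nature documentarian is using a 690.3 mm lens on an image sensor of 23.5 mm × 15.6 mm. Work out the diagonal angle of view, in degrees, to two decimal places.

Sensor diagonal = √(23.5² + 15.6²) = √795.6100 ≈ 28.2066 mm.
Angle of view α = 2·arctan(d/2f) with d = 28.2066 mm and f = 690.3 mm.
d/2f = 0.02043; arctan(0.02043) ≈ 1.1704°, so α ≈ 2.3409°.

2.34°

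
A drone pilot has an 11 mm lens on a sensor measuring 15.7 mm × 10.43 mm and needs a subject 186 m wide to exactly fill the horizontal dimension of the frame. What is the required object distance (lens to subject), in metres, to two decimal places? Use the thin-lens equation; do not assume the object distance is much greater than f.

W: 186 m = 186000 mm.
Magnification m = w/W = dᵢ/dₒ; combined with 1/f = 1/dₒ + 1/dᵢ this gives dₒ = f·(1 + W/w).
dₒ = 11 mm × (1 + 186000/15.7) = 11 × 11848.1338 ≈ 130329.471 mm = 130.329 m.

130.33 m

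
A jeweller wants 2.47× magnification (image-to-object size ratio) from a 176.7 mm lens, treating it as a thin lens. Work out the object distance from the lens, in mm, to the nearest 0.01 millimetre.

With m = dᵢ/dₒ and 1/f = 1/dₒ + 1/dᵢ, substituting dᵢ = m·dₒ gives 1/f = (1 + 1/m)/dₒ, hence dₒ = f·(1 + 1/m).
dₒ = 176.7 × (1 + 1/2.47) = 176.7 × 1.40486 ≈ 248.238 mm.

248.24 mm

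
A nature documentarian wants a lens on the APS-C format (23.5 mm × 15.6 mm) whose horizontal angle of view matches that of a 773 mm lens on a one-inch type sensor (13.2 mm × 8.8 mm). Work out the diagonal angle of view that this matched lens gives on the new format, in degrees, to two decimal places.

Equal horizontal AOV ⇒ f₂ = f₁ · 23.5/13.2 = 773 × 1.78030 ≈ 1376.1742 mm.
Sensor diagonal = √(23.5² + 15.6²) = √795.6100 ≈ 28.2066 mm.
Diagonal AOV on the new format = 2·arctan(28.2066 / (2 × 1376.1742)) = 2·arctan(0.01025) ≈ 1.1743°.

1.17°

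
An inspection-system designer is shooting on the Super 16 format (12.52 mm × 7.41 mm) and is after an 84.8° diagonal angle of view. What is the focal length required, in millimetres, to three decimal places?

7.966 mm

Sensor diagonal = √(12.52² + 7.41²) = √211.6585 ≈ 14.5485 mm.
From α = 2·arctan(d/2f) we get f = d / (2·tan(α/2)).
With d = 14.5485 mm and α/2 = 42.4°, tan(α/2) ≈ 0.91313, so f ≈ 14.5485 / 1.82625 ≈ 7.9663 mm.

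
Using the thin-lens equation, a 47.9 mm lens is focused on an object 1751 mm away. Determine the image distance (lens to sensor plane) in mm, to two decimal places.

1/dᵢ = 1/f − 1/dₒ = 1/47.9 − 1/1751 = 0.0203057 mm⁻¹.
dᵢ = 1/0.0203057 ≈ 49.2472 mm.

49.25 mm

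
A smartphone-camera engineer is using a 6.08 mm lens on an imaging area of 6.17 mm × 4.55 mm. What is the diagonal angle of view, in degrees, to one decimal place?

64.5°

Sensor diagonal = √(6.17² + 4.55²) = √58.7714 ≈ 7.6663 mm.
Angle of view α = 2·arctan(d/2f) with d = 7.6663 mm and f = 6.08 mm.
d/2f = 0.63045; arctan(0.63045) ≈ 32.2293°, so α ≈ 64.4586°.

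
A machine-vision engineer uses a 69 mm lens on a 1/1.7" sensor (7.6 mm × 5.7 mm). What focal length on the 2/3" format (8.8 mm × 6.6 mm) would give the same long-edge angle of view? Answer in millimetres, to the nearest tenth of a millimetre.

79.9 mm

Equal angle of view means equal width/f ratio, so f₂ = f₁ · (width₂/width₁) = 69 × 8.8/7.6.
f₂ = 69 × 1.15789 ≈ 79.895 mm.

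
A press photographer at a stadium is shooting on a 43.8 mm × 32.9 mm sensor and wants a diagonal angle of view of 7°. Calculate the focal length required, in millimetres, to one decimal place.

447.8 mm

Sensor diagonal = √(43.8² + 32.9²) = √3000.8500 ≈ 54.7800 mm.
From α = 2·arctan(d/2f) we get f = d / (2·tan(α/2)).
With d = 54.7800 mm and α/2 = 3.5°, tan(α/2) ≈ 0.06116, so f ≈ 54.7800 / 0.12233 ≈ 447.8227 mm.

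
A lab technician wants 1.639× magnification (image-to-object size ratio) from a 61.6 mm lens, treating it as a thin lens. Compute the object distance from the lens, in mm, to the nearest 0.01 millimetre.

99.18 mm

With m = dᵢ/dₒ and 1/f = 1/dₒ + 1/dᵢ, substituting dᵢ = m·dₒ gives 1/f = (1 + 1/m)/dₒ, hence dₒ = f·(1 + 1/m).
dₒ = 61.6 × (1 + 1/1.639) = 61.6 × 1.61013 ≈ 99.184 mm.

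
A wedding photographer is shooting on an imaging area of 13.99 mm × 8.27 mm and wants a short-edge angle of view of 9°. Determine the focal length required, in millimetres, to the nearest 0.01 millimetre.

52.54 mm

From α = 2·arctan(h/2f) we get f = h / (2·tan(α/2)).
With h = 8.27 mm and α/2 = 4.5°, tan(α/2) ≈ 0.07870, so f ≈ 8.27 / 0.15740 ≈ 52.5402 mm.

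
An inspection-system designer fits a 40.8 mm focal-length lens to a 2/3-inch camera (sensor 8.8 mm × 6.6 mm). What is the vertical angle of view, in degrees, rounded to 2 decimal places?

9.25°

Angle of view α = 2·arctan(h/2f) with h = 6.6 mm and f = 40.8 mm.
h/2f = 0.08088; arctan(0.08088) ≈ 4.6242°, so α ≈ 9.2483°.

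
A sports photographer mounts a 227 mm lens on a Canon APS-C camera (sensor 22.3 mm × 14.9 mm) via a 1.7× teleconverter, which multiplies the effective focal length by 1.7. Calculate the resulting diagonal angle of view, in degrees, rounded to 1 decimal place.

Effective focal length f = 227 × 1.7 = 385.9 mm.
Sensor diagonal = √(22.3² + 14.9²) = √719.3000 ≈ 26.8198 mm.
α = 2·arctan(26.820 / (2 × 385.9)) = 2·arctan(0.03475) ≈ 3.9804°.

4.0°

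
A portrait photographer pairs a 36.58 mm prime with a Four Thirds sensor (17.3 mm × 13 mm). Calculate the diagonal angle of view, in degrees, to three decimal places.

Sensor diagonal = √(17.3² + 13²) = √468.2900 ≈ 21.6400 mm.
Angle of view α = 2·arctan(d/2f) with d = 21.6400 mm and f = 36.58 mm.
d/2f = 0.29579; arctan(0.29579) ≈ 16.4777°, so α ≈ 32.9554°.

32.955°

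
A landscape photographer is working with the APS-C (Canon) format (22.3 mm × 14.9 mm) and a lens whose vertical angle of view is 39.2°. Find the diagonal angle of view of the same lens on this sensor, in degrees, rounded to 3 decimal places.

From the vertical AOV: f = 14.9 / (2·tan(19.6°)) = 14.9 / 0.71217 ≈ 20.9220 mm.
Sensor diagonal = √(22.3² + 14.9²) = √719.3000 ≈ 26.8198 mm.
Diagonal AOV = 2·arctan(26.8198 / (2 × 20.9220)) = 2·arctan(0.64095) ≈ 65.3153°.

65.315°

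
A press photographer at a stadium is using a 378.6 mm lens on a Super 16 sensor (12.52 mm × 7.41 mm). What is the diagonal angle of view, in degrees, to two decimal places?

2.20°

Sensor diagonal = √(12.52² + 7.41²) = √211.6585 ≈ 14.5485 mm.
Angle of view α = 2·arctan(d/2f) with d = 14.5485 mm and f = 378.6 mm.
d/2f = 0.01921; arctan(0.01921) ≈ 1.1007°, so α ≈ 2.2014°.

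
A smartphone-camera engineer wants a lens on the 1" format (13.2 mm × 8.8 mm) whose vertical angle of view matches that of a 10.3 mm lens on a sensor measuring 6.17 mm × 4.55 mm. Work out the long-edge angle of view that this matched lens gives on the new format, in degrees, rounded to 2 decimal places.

36.66°

Equal vertical AOV ⇒ f₂ = f₁ · 8.8/4.55 = 10.3 × 1.93407 ≈ 19.9209 mm.
Long-edge AOV on the new format = 2·arctan(13.2 / (2 × 19.9209)) = 2·arctan(0.33131) ≈ 36.6612°.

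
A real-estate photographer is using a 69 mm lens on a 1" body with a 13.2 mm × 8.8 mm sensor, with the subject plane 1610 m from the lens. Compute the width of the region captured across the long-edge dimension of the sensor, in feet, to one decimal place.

dₒ: 1610 m = 1.61e+06 mm.
Similar triangles through the lens centre give W/dₒ = w/dᵢ; with 1/f = 1/dₒ + 1/dᵢ this gives W = w·(dₒ − f)/f.
W = 13.2 mm × (1.61e+06 − 69) / 69 = 13.2 × 23332.3333 ≈ 307986.800 mm = 307986.800/304.8 ft = 1010.46 ft.

1010.5 ft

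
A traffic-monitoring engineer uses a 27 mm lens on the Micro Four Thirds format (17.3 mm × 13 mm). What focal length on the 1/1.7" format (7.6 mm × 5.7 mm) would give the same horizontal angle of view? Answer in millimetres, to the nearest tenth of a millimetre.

11.9 mm

Equal angle of view means equal width/f ratio, so f₂ = f₁ · (width₂/width₁) = 27 × 7.6/17.3.
f₂ = 27 × 0.43931 ≈ 11.861 mm.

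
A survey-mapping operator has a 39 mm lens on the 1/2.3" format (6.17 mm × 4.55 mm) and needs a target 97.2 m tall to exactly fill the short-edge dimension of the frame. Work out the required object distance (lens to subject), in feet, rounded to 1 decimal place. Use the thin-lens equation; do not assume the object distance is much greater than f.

W: 97.2 m = 97200 mm.
Magnification m = h/W = dᵢ/dₒ; combined with 1/f = 1/dₒ + 1/dᵢ this gives dₒ = f·(1 + W/h).
dₒ = 39 mm × (1 + 97200/4.55) = 39 × 21363.6374 ≈ 833181.857 mm = 833181.857/304.8 ft = 2733.54 ft.

2733.5 ft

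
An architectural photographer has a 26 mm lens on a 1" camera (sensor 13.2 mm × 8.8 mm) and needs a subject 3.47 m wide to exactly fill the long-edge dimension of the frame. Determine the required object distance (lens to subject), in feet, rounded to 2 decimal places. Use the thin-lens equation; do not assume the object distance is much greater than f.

W: 3.47 m = 3470 mm.
Magnification m = w/W = dᵢ/dₒ; combined with 1/f = 1/dₒ + 1/dᵢ this gives dₒ = f·(1 + W/w).
dₒ = 26 mm × (1 + 3470/13.2) = 26 × 263.8788 ≈ 6860.848 mm = 6860.848/304.8 ft = 22.5093 ft.

22.51 ft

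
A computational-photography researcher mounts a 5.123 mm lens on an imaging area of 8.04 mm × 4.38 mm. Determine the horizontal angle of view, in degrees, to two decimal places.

Angle of view α = 2·arctan(w/2f) with w = 8.04 mm and f = 5.123 mm.
w/2f = 0.78470; arctan(0.78470) ≈ 38.1212°, so α ≈ 76.2423°.

76.24°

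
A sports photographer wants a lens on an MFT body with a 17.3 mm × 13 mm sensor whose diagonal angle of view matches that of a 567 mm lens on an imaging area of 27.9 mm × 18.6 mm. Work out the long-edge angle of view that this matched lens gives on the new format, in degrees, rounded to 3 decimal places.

Sensor diagonal = √(27.9² + 18.6²) = √1124.3700 ≈ 33.5316 mm.
Sensor diagonal = √(17.3² + 13²) = √468.2900 ≈ 21.6400 mm.
Equal diagonal AOV ⇒ f₂ = f₁ · 21.6400/33.5316 = 567 × 0.64536 ≈ 365.9198 mm.
Long-edge AOV on the new format = 2·arctan(17.3 / (2 × 365.9198)) = 2·arctan(0.02364) ≈ 2.7083°.

2.708°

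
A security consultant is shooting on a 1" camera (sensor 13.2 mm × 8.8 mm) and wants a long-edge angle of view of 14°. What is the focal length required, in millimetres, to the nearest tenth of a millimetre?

53.8 mm

From α = 2·arctan(w/2f) we get f = w / (2·tan(α/2)).
With w = 13.2 mm and α/2 = 7°, tan(α/2) ≈ 0.12278, so f ≈ 13.2 / 0.24557 ≈ 53.7527 mm.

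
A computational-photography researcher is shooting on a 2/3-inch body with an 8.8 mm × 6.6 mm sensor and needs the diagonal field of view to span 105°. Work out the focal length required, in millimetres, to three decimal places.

Sensor diagonal = √(8.8² + 6.6²) = √121.0000 ≈ 11.0000 mm.
From α = 2·arctan(d/2f) we get f = d / (2·tan(α/2)).
With d = 11.0000 mm and α/2 = 52.5°, tan(α/2) ≈ 1.30323, so f ≈ 11.0000 / 2.60645 ≈ 4.2203 mm.

4.220 mm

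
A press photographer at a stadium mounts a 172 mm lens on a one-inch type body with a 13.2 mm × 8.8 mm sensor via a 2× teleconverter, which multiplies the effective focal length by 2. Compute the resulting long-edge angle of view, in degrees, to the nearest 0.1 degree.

2.2°

Effective focal length f = 172 × 2 = 344 mm.
α = 2·arctan(13.2 / (2 × 344)) = 2·arctan(0.01919) ≈ 2.1983°.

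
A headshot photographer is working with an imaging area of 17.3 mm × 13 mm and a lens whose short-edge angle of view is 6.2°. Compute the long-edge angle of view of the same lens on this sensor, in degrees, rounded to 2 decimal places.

From the short-edge AOV: f = 13 / (2·tan(3.1°)) = 13 / 0.10832 ≈ 120.0191 mm.
Long-edge AOV = 2·arctan(17.3 / (2 × 120.0191)) = 2·arctan(0.07207) ≈ 8.2446°.

8.24°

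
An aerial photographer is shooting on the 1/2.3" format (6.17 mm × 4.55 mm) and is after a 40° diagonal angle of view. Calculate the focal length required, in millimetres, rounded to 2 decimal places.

10.53 mm

Sensor diagonal = √(6.17² + 4.55²) = √58.7714 ≈ 7.6663 mm.
From α = 2·arctan(d/2f) we get f = d / (2·tan(α/2)).
With d = 7.6663 mm and α/2 = 20°, tan(α/2) ≈ 0.36397, so f ≈ 7.6663 / 0.72794 ≈ 10.5314 mm.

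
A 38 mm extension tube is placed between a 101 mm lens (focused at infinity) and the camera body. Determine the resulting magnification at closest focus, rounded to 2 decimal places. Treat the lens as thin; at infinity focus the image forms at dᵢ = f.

The tube moves the image plane from f to f + e, so dᵢ = 101 + 38 = 139 mm. Focus is achieved when 1/f = 1/dₒ + 1/dᵢ, giving dₒ = 1/(1/f − 1/(f+e)).
Magnification m = dᵢ/dₒ = (f+e)·(1/f − 1/(f+e)) = e/f = 38/101 ≈ 0.3762.

0.38×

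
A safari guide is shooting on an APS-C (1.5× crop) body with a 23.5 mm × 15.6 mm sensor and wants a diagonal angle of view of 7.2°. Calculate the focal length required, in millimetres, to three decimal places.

Sensor diagonal = √(23.5² + 15.6²) = √795.6100 ≈ 28.2066 mm.
From α = 2·arctan(d/2f) we get f = d / (2·tan(α/2)).
With d = 28.2066 mm and α/2 = 3.6°, tan(α/2) ≈ 0.06291, so f ≈ 28.2066 / 0.12583 ≈ 224.1652 mm.

224.165 mm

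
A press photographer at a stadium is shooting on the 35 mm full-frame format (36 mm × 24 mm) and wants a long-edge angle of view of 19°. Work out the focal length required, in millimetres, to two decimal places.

From α = 2·arctan(w/2f) we get f = w / (2·tan(α/2)).
With w = 36 mm and α/2 = 9.5°, tan(α/2) ≈ 0.16734, so f ≈ 36 / 0.33469 ≈ 107.5638 mm.

107.56 mm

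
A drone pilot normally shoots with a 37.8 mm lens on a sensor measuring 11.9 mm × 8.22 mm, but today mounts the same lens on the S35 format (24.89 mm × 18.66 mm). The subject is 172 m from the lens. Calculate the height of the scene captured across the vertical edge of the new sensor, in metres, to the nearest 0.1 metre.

84.9 m

The focal length stays 37.8 mm; the relevant sensor dimension is now h = 18.66 mm. Object distance dₒ = 172 m = 172000 mm.
Thin-lens field height W = h·(dₒ − f)/f = 18.66 × (172000 − 37.8)/37.8 ≈ 84889.277 mm = 84.8893 m.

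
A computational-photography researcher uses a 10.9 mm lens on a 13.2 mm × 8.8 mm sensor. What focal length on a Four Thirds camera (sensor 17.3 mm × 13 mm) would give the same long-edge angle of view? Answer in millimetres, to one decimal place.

Equal angle of view means equal width/f ratio, so f₂ = f₁ · (width₂/width₁) = 10.9 × 17.3/13.2.
f₂ = 10.9 × 1.31061 ≈ 14.286 mm.

14.3 mm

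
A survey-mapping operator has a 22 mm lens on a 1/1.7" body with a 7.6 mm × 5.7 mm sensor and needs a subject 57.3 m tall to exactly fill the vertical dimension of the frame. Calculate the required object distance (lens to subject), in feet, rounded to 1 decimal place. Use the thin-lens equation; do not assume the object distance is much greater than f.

725.7 ft

W: 57.3 m = 57300 mm.
Magnification m = h/W = dᵢ/dₒ; combined with 1/f = 1/dₒ + 1/dᵢ this gives dₒ = f·(1 + W/h).
dₒ = 22 mm × (1 + 57300/5.7) = 22 × 10053.6316 ≈ 221179.895 mm = 221179.895/304.8 ft = 725.656 ft.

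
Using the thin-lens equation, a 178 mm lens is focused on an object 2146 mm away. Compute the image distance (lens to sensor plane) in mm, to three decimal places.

1/dᵢ = 1/f − 1/dₒ = 1/178 − 1/2146 = 0.0051520 mm⁻¹.
dᵢ = 1/0.0051520 ≈ 194.0996 mm.

194.100 mm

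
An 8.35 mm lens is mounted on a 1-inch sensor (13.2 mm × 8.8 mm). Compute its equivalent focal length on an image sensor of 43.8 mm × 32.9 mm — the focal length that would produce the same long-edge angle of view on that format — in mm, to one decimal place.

27.7 mm

Equal angle of view means equal width/f ratio, so f₂ = f₁ · (width₂/width₁) = 8.35 × 43.8/13.2.
f₂ = 8.35 × 3.31818 ≈ 27.707 mm.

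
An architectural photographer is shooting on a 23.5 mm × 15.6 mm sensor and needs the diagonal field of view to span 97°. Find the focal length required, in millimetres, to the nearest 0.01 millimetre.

12.48 mm

Sensor diagonal = √(23.5² + 15.6²) = √795.6100 ≈ 28.2066 mm.
From α = 2·arctan(d/2f) we get f = d / (2·tan(α/2)).
With d = 28.2066 mm and α/2 = 48.5°, tan(α/2) ≈ 1.13029, so f ≈ 28.2066 / 2.26059 ≈ 12.4775 mm.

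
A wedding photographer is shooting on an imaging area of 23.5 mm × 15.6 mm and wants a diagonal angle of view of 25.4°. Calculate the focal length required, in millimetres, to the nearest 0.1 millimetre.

62.6 mm

Sensor diagonal = √(23.5² + 15.6²) = √795.6100 ≈ 28.2066 mm.
From α = 2·arctan(d/2f) we get f = d / (2·tan(α/2)).
With d = 28.2066 mm and α/2 = 12.7°, tan(α/2) ≈ 0.22536, so f ≈ 28.2066 / 0.45072 ≈ 62.5812 mm.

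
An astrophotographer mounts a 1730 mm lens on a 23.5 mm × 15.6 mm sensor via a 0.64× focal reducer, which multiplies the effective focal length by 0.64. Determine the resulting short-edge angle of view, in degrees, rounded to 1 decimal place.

Effective focal length f = 1730 × 0.64 = 1107.2 mm.
α = 2·arctan(15.6 / (2 × 1107.2)) = 2·arctan(0.00704) ≈ 0.8073°.

0.8°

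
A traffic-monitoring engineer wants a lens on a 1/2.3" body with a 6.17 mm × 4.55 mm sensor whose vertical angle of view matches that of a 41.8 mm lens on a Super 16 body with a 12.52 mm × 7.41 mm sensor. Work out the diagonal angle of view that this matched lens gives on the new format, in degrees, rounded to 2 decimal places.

16.99°

Equal vertical AOV ⇒ f₂ = f₁ · 4.55/7.41 = 41.8 × 0.61404 ≈ 25.6667 mm.
Sensor diagonal = √(6.17² + 4.55²) = √58.7714 ≈ 7.6663 mm.
Diagonal AOV on the new format = 2·arctan(7.6663 / (2 × 25.6667)) = 2·arctan(0.14934) ≈ 16.9878°.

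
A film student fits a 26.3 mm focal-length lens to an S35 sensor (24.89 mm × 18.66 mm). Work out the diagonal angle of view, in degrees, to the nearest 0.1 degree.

Sensor diagonal = √(24.89² + 18.66²) = √967.7077 ≈ 31.1080 mm.
Angle of view α = 2·arctan(d/2f) with d = 31.1080 mm and f = 26.3 mm.
d/2f = 0.59141; arctan(0.59141) ≈ 30.6004°, so α ≈ 61.2007°.

61.2°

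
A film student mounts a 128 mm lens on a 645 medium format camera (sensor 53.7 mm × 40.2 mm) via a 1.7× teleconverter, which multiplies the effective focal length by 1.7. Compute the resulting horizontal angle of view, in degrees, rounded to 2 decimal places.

14.07°

Effective focal length f = 128 × 1.7 = 217.6 mm.
α = 2·arctan(53.7 / (2 × 217.6)) = 2·arctan(0.12339) ≈ 14.0685°.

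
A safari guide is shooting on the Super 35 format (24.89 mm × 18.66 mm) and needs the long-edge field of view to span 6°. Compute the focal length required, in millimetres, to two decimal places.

From α = 2·arctan(w/2f) we get f = w / (2·tan(α/2)).
With w = 24.89 mm and α/2 = 3°, tan(α/2) ≈ 0.05241, so f ≈ 24.89 / 0.10482 ≈ 237.4647 mm.

237.46 mm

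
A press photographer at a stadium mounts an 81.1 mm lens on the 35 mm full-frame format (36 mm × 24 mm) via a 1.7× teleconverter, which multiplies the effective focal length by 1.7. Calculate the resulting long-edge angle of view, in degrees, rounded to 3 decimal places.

Effective focal length f = 81.1 × 1.7 = 137.87 mm.
α = 2·arctan(36 / (2 × 137.87)) = 2·arctan(0.13056) ≈ 14.8767°.

14.877°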